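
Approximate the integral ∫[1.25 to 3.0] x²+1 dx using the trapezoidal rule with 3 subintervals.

f(x) = x²+1
a = 1.25, b = 3.0, n = 3
h = (b - a)/n = 0.583333

Trapezoidal rule: (h/2)[f(x₀) + 2f(x₁) + 2f(x₂) + ... + f(xₙ)]

x_0 = 1.2500, f(x_0) = 2.562500, coefficient = 1
x_1 = 1.8333, f(x_1) = 4.361111, coefficient = 2
x_2 = 2.4167, f(x_2) = 6.840278, coefficient = 2
x_3 = 3.0000, f(x_3) = 10.000000, coefficient = 1

I ≈ (0.583333/2) × 34.965278 = 10.198206
Exact value: 10.098958
Error: 0.099248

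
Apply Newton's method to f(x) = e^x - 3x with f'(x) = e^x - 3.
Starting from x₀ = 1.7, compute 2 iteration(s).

f(x) = e^x - 3x
f'(x) = e^x - 3
x₀ = 1.7

Newton-Raphson formula: x_{n+1} = x_n - f(x_n)/f'(x_n)

Iteration 1:
  f(1.700000) = 0.373947
  f'(1.700000) = 2.473947
  x_1 = 1.700000 - 0.373947/2.473947 = 1.548846
Iteration 2:
  f(1.548846) = 0.059498
  f'(1.548846) = 1.706036
  x_2 = 1.548846 - 0.059498/1.706036 = 1.513971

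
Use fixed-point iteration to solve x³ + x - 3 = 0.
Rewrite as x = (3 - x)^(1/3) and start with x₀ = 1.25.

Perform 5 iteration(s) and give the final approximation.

Equation: x³ + x - 3 = 0
Fixed-point form: x = (3 - x)^(1/3)
x₀ = 1.25

x_1 = g(1.250000) = 1.205071
x_2 = g(1.205071) = 1.215297
x_3 = g(1.215297) = 1.212985
x_4 = g(1.212985) = 1.213508
x_5 = g(1.213508) = 1.213390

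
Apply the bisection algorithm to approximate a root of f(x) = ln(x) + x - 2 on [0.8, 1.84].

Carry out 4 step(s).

f(x) = ln(x) + x - 2
Initial interval: [0.8, 1.84]

Iteration 1:
  c_1 = (0.800000 + 1.840000)/2 = 1.320000
  f(c_1) = f(1.320000) = -0.402368
  f(a) × f(c) ≥ 0, new interval: [1.320000, 1.840000]
Iteration 2:
  c_2 = (1.320000 + 1.840000)/2 = 1.580000
  f(c_2) = f(1.580000) = 0.037425
  f(a) × f(c) < 0, new interval: [1.320000, 1.580000]
Iteration 3:
  c_3 = (1.320000 + 1.580000)/2 = 1.450000
  f(c_3) = f(1.450000) = -0.178436
  f(a) × f(c) ≥ 0, new interval: [1.450000, 1.580000]
Iteration 4:
  c_4 = (1.450000 + 1.580000)/2 = 1.515000
  f(c_4) = f(1.515000) = -0.069585
  f(a) × f(c) ≥ 0, new interval: [1.515000, 1.580000]

After 4 iteration(s), the approximation is c_4 = 1.515000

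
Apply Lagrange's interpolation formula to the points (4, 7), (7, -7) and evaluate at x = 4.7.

Lagrange interpolation formula:
P(x) = Σ yᵢ × Lᵢ(x)
where Lᵢ(x) = Π_{j≠i} (x - xⱼ)/(xᵢ - xⱼ)

L_0(4.7) = (4.7 - 7)/(4 - 7) = 0.766667
L_1(4.7) = (4.7 - 4)/(7 - 4) = 0.233333

P(4.7) = 7×L_0(4.7) + (-7)×L_1(4.7)
P(4.7) = 3.733333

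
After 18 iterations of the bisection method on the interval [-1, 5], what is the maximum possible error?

Bisection error bound: |error| ≤ (b-a)/2^n
|error| ≤ (5 - (-1))/2^18 = 6/2^18
|error| ≤ 0.0000228882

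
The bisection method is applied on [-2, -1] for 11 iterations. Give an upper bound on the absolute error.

Bisection error bound: |error| ≤ (b-a)/2^n
|error| ≤ (-1 - (-2))/2^11 = 1/2^11
|error| ≤ 0.0004882812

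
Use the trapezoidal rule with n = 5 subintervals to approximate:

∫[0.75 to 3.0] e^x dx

f(x) = e^x
a = 0.75, b = 3.0, n = 5
h = (b - a)/n = 0.450000

Trapezoidal rule: (h/2)[f(x₀) + 2f(x₁) + 2f(x₂) + ... + f(xₙ)]

x_0 = 0.7500, f(x_0) = 2.117000, coefficient = 1
x_1 = 1.2000, f(x_1) = 3.320117, coefficient = 2
x_2 = 1.6500, f(x_2) = 5.206980, coefficient = 2
x_3 = 2.1000, f(x_3) = 8.166170, coefficient = 2
x_4 = 2.5500, f(x_4) = 12.807104, coefficient = 2
x_5 = 3.0000, f(x_5) = 20.085537, coefficient = 1

I ≈ (0.450000/2) × 81.203278 = 18.270738
Exact value: 17.968537
Error: 0.302201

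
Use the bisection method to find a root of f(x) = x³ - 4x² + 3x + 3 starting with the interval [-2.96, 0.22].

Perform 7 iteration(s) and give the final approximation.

f(x) = x³ - 4x² + 3x + 3
Initial interval: [-2.96, 0.22]

Iteration 1:
  c_1 = (-2.960000 + 0.220000)/2 = -1.370000
  f(c_1) = f(-1.370000) = -11.188953
  f(a) × f(c) ≥ 0, new interval: [-1.370000, 0.220000]
Iteration 2:
  c_2 = (-1.370000 + 0.220000)/2 = -0.575000
  f(c_2) = f(-0.575000) = -0.237609
  f(a) × f(c) ≥ 0, new interval: [-0.575000, 0.220000]
Iteration 3:
  c_3 = (-0.575000 + 0.220000)/2 = -0.177500
  f(c_3) = f(-0.177500) = 2.335883
  f(a) × f(c) < 0, new interval: [-0.575000, -0.177500]
Iteration 4:
  c_4 = (-0.575000 + (-0.177500))/2 = -0.376250
  f(c_4) = f(-0.376250) = 1.251730
  f(a) × f(c) < 0, new interval: [-0.575000, -0.376250]
Iteration 5:
  c_5 = (-0.575000 + (-0.376250))/2 = -0.475625
  f(c_5) = f(-0.475625) = 0.560653
  f(a) × f(c) < 0, new interval: [-0.575000, -0.475625]
Iteration 6:
  c_6 = (-0.575000 + (-0.475625))/2 = -0.525312
  f(c_6) = f(-0.525312) = 0.175288
  f(a) × f(c) < 0, new interval: [-0.575000, -0.525312]
Iteration 7:
  c_7 = (-0.575000 + (-0.525312))/2 = -0.550156
  f(c_7) = f(-0.550156) = -0.027673
  f(a) × f(c) ≥ 0, new interval: [-0.550156, -0.525312]

After 7 iteration(s), the approximation is c_7 = -0.550156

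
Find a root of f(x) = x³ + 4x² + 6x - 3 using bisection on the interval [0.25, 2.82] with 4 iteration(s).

f(x) = x³ + 4x² + 6x - 3
Initial interval: [0.25, 2.82]

Iteration 1:
  c_1 = (0.250000 + 2.820000)/2 = 1.535000
  f(c_1) = f(1.535000) = 19.251705
  f(a) × f(c) < 0, new interval: [0.250000, 1.535000]
Iteration 2:
  c_2 = (0.250000 + 1.535000)/2 = 0.892500
  f(c_2) = f(0.892500) = 6.252151
  f(a) × f(c) < 0, new interval: [0.250000, 0.892500]
Iteration 3:
  c_3 = (0.250000 + 0.892500)/2 = 0.571250
  f(c_3) = f(0.571250) = 1.919220
  f(a) × f(c) < 0, new interval: [0.250000, 0.571250]
Iteration 4:
  c_4 = (0.250000 + 0.571250)/2 = 0.410625
  f(c_4) = f(0.410625) = 0.207438
  f(a) × f(c) < 0, new interval: [0.250000, 0.410625]

After 4 iteration(s), the approximation is c_4 = 0.410625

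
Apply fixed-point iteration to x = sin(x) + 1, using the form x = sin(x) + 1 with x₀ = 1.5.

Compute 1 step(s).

Equation: x = sin(x) + 1
Fixed-point form: x = sin(x) + 1
x₀ = 1.5

x_1 = g(1.500000) = 1.997495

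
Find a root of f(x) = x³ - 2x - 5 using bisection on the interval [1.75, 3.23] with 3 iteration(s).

f(x) = x³ - 2x - 5
Initial interval: [1.75, 3.23]

Iteration 1:
  c_1 = (1.750000 + 3.230000)/2 = 2.490000
  f(c_1) = f(2.490000) = 5.458249
  f(a) × f(c) < 0, new interval: [1.750000, 2.490000]
Iteration 2:
  c_2 = (1.750000 + 2.490000)/2 = 2.120000
  f(c_2) = f(2.120000) = 0.288128
  f(a) × f(c) < 0, new interval: [1.750000, 2.120000]
Iteration 3:
  c_3 = (1.750000 + 2.120000)/2 = 1.935000
  f(c_3) = f(1.935000) = -1.624925
  f(a) × f(c) ≥ 0, new interval: [1.935000, 2.120000]

After 3 iteration(s), the approximation is c_3 = 1.935000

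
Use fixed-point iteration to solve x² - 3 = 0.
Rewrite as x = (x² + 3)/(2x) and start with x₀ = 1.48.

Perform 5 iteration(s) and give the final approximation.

Equation: x² - 3 = 0
Fixed-point form: x = (x² + 3)/(2x)
x₀ = 1.48

x_1 = g(1.480000) = 1.753514
x_2 = g(1.753514) = 1.732182
x_3 = g(1.732182) = 1.732051
x_4 = g(1.732051) = 1.732051
x_5 = g(1.732051) = 1.732051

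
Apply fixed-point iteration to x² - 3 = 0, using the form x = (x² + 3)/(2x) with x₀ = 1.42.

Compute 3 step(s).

Equation: x² - 3 = 0
Fixed-point form: x = (x² + 3)/(2x)
x₀ = 1.42

x_1 = g(1.420000) = 1.766338
x_2 = g(1.766338) = 1.732384
x_3 = g(1.732384) = 1.732051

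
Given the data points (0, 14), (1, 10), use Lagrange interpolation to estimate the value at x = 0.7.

Lagrange interpolation formula:
P(x) = Σ yᵢ × Lᵢ(x)
where Lᵢ(x) = Π_{j≠i} (x - xⱼ)/(xᵢ - xⱼ)

L_0(0.7) = (0.7 - 1)/(0 - 1) = 0.300000
L_1(0.7) = (0.7 - 0)/(1 - 0) = 0.700000

P(0.7) = 14×L_0(0.7) + 10×L_1(0.7)
P(0.7) = 11.200000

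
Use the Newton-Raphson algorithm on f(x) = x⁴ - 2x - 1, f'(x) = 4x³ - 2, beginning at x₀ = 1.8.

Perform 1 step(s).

f(x) = x⁴ - 2x - 1
f'(x) = 4x³ - 2
x₀ = 1.8

Newton-Raphson formula: x_{n+1} = x_n - f(x_n)/f'(x_n)

Iteration 1:
  f(1.800000) = 5.897600
  f'(1.800000) = 21.328000
  x_1 = 1.800000 - 5.897600/21.328000 = 1.523481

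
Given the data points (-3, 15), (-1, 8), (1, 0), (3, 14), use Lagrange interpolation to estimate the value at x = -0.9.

Lagrange interpolation formula:
P(x) = Σ yᵢ × Lᵢ(x)
where Lᵢ(x) = Π_{j≠i} (x - xⱼ)/(xᵢ - xⱼ)

L_0(-0.9) = (-0.9 - (-1))/(-3 - (-1)) × (-0.9 - 1)/(-3 - 1) × (-0.9 - 3)/(-3 - 3) = -0.015437
L_1(-0.9) = (-0.9 - (-3))/(-1 - (-3)) × (-0.9 - 1)/(-1 - 1) × (-0.9 - 3)/(-1 - 3) = 0.972562
L_2(-0.9) = (-0.9 - (-3))/(1 - (-3)) × (-0.9 - (-1))/(1 - (-1)) × (-0.9 - 3)/(1 - 3) = 0.051187
L_3(-0.9) = (-0.9 - (-3))/(3 - (-3)) × (-0.9 - (-1))/(3 - (-1)) × (-0.9 - 1)/(3 - 1) = -0.008312

P(-0.9) = 15×L_0(-0.9) + 8×L_1(-0.9) + 0×L_2(-0.9) + 14×L_3(-0.9)
P(-0.9) = 7.432562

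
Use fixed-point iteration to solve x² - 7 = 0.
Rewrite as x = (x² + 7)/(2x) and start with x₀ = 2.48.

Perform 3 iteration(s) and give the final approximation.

Equation: x² - 7 = 0
Fixed-point form: x = (x² + 7)/(2x)
x₀ = 2.48

x_1 = g(2.480000) = 2.651290
x_2 = g(2.651290) = 2.645757
x_3 = g(2.645757) = 2.645751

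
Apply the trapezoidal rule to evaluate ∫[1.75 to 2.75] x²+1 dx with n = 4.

f(x) = x²+1
a = 1.75, b = 2.75, n = 4
h = (b - a)/n = 0.250000

Trapezoidal rule: (h/2)[f(x₀) + 2f(x₁) + 2f(x₂) + ... + f(xₙ)]

x_0 = 1.7500, f(x_0) = 4.062500, coefficient = 1
x_1 = 2.0000, f(x_1) = 5.000000, coefficient = 2
x_2 = 2.2500, f(x_2) = 6.062500, coefficient = 2
x_3 = 2.5000, f(x_3) = 7.250000, coefficient = 2
x_4 = 2.7500, f(x_4) = 8.562500, coefficient = 1

I ≈ (0.250000/2) × 49.250000 = 6.156250
Exact value: 6.145833
Error: 0.010417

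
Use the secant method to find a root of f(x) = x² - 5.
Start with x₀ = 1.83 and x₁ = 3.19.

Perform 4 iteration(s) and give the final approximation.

f(x) = x² - 5
x₀ = 1.83, x₁ = 3.19

Secant formula: x_{n+1} = x_n - f(x_n)(x_n - x_{n-1})/(f(x_n) - f(x_{n-1}))

Iteration 1:
  f(1.830000) = -1.651100
  f(3.190000) = 5.176100
  x_2 = 3.190000 - 5.176100×(3.190000 - 1.830000)/(5.176100 - (-1.651100))
       = 2.158904
Iteration 2:
  f(3.190000) = 5.176100
  f(2.158904) = -0.339132
  x_3 = 2.158904 - (-0.339132)×(2.158904 - 3.190000)/(-0.339132 - 5.176100)
       = 2.222307
Iteration 3:
  f(2.158904) = -0.339132
  f(2.222307) = -0.061354
  x_4 = 2.222307 - (-0.061354)×(2.222307 - 2.158904)/(-0.061354 - (-0.339132))
       = 2.236310
Iteration 4:
  f(2.222307) = -0.061354
  f(2.236310) = 0.001084
  x_5 = 2.236310 - 0.001084×(2.236310 - 2.222307)/(0.001084 - (-0.061354))
       = 2.236067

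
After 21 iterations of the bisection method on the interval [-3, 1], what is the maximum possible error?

Bisection error bound: |error| ≤ (b-a)/2^n
|error| ≤ (1 - (-3))/2^21 = 4/2^21
|error| ≤ 0.0000019073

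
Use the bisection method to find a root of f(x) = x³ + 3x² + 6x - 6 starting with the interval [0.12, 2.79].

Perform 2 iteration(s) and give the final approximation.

f(x) = x³ + 3x² + 6x - 6
Initial interval: [0.12, 2.79]

Iteration 1:
  c_1 = (0.120000 + 2.790000)/2 = 1.455000
  f(c_1) = f(1.455000) = 12.161346
  f(a) × f(c) < 0, new interval: [0.120000, 1.455000]
Iteration 2:
  c_2 = (0.120000 + 1.455000)/2 = 0.787500
  f(c_2) = f(0.787500) = 1.073842
  f(a) × f(c) < 0, new interval: [0.120000, 0.787500]

After 2 iteration(s), the approximation is c_2 = 0.787500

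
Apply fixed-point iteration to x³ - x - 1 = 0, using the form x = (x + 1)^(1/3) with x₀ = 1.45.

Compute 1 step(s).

Equation: x³ - x - 1 = 0
Fixed-point form: x = (x + 1)^(1/3)
x₀ = 1.45

x_1 = g(1.450000) = 1.348100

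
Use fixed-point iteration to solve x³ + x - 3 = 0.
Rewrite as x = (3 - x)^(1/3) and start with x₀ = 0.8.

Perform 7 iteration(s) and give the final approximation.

Equation: x³ + x - 3 = 0
Fixed-point form: x = (3 - x)^(1/3)
x₀ = 0.8

x_1 = g(0.800000) = 1.300591
x_2 = g(1.300591) = 1.193345
x_3 = g(1.193345) = 1.217938
x_4 = g(1.217938) = 1.212386
x_5 = g(1.212386) = 1.213644
x_6 = g(1.213644) = 1.213359
x_7 = g(1.213359) = 1.213424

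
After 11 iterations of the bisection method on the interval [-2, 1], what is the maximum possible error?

Bisection error bound: |error| ≤ (b-a)/2^n
|error| ≤ (1 - (-2))/2^11 = 3/2^11
|error| ≤ 0.0014648438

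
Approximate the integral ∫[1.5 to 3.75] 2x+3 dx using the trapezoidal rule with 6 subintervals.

f(x) = 2x+3
a = 1.5, b = 3.75, n = 6
h = (b - a)/n = 0.375000

Trapezoidal rule: (h/2)[f(x₀) + 2f(x₁) + 2f(x₂) + ... + f(xₙ)]

x_0 = 1.5000, f(x_0) = 6.000000, coefficient = 1
x_1 = 1.8750, f(x_1) = 6.750000, coefficient = 2
x_2 = 2.2500, f(x_2) = 7.500000, coefficient = 2
x_3 = 2.6250, f(x_3) = 8.250000, coefficient = 2
x_4 = 3.0000, f(x_4) = 9.000000, coefficient = 2
x_5 = 3.3750, f(x_5) = 9.750000, coefficient = 2
x_6 = 3.7500, f(x_6) = 10.500000, coefficient = 1

I ≈ (0.375000/2) × 99.000000 = 18.562500
Exact value: 18.562500
Error: 0.000000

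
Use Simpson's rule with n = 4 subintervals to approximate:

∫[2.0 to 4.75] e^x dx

f(x) = e^x
a = 2.0, b = 4.75, n = 4
h = (b - a)/n = 0.687500

Simpson's rule: (h/3)[f(x₀) + 4f(x₁) + 2f(x₂) + ... + f(xₙ)]

x_0 = 2.0000, f(x_0) = 7.389056, coefficient = 1
x_1 = 2.6875, f(x_1) = 14.694893, coefficient = 4
x_2 = 3.3750, f(x_2) = 29.224284, coefficient = 2
x_3 = 4.0625, f(x_3) = 58.119428, coefficient = 4
x_4 = 4.7500, f(x_4) = 115.584285, coefficient = 1

I ≈ (0.687500/3) × 472.679192 = 108.322315
Exact value: 108.195228
Error: 0.127086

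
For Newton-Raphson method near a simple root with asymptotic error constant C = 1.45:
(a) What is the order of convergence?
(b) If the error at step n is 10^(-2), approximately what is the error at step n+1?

(a) Newton-Raphson has quadratic (order 2) convergence near simple roots.
    This means |e_{n+1}| ≈ C|e_n|².

(b) With |e_n| = 10^(-2) and C = 1.45:
    |e_{n+1}| ≈ 1.45 × (10^(-2))² = 1.45 × 10^(-4)

(a) 2 (quadratic); (b) |e_{n+1}| ≈ 1.450e-04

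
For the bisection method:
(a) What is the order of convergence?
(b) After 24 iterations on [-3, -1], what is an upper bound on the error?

(a) Bisection has linear (order 1) convergence; the error is halved each step.

(b) Error bound = (b-a)/2^n = (-1 - (-3))/2^{24}
    = 2/2^{24}

(a) 1 (linear); (b) error ≤ 1.19e-07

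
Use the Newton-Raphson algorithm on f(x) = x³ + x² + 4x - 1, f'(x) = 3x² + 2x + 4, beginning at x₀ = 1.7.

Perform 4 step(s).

f(x) = x³ + x² + 4x - 1
f'(x) = 3x² + 2x + 4
x₀ = 1.7

Newton-Raphson formula: x_{n+1} = x_n - f(x_n)/f'(x_n)

Iteration 1:
  f(1.700000) = 13.603000
  f'(1.700000) = 16.070000
  x_1 = 1.700000 - 13.603000/16.070000 = 0.853516
Iteration 2:
  f(0.853516) = 3.764330
  f'(0.853516) = 7.892500
  x_2 = 0.853516 - 3.764330/7.892500 = 0.376566
Iteration 3:
  f(0.376566) = 0.701462
  f'(0.376566) = 5.178536
  x_3 = 0.376566 - 0.701462/5.178536 = 0.241110
Iteration 4:
  f(0.241110) = 0.036591
  f'(0.241110) = 4.656622
  x_4 = 0.241110 - 0.036591/4.656622 = 0.233252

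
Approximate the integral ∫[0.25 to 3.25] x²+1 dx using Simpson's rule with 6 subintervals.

f(x) = x²+1
a = 0.25, b = 3.25, n = 6
h = (b - a)/n = 0.500000

Simpson's rule: (h/3)[f(x₀) + 4f(x₁) + 2f(x₂) + ... + f(xₙ)]

x_0 = 0.2500, f(x_0) = 1.062500, coefficient = 1
x_1 = 0.7500, f(x_1) = 1.562500, coefficient = 4
x_2 = 1.2500, f(x_2) = 2.562500, coefficient = 2
x_3 = 1.7500, f(x_3) = 4.062500, coefficient = 4
x_4 = 2.2500, f(x_4) = 6.062500, coefficient = 2
x_5 = 2.7500, f(x_5) = 8.562500, coefficient = 4
x_6 = 3.2500, f(x_6) = 11.562500, coefficient = 1

I ≈ (0.500000/3) × 86.625000 = 14.437500
Exact value: 14.437500
Error: 0.000000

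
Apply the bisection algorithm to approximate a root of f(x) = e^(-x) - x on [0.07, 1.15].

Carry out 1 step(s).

f(x) = e^(-x) - x
Initial interval: [0.07, 1.15]

Iteration 1:
  c_1 = (0.070000 + 1.150000)/2 = 0.610000
  f(c_1) = f(0.610000) = -0.066649
  f(a) × f(c) < 0, new interval: [0.070000, 0.610000]

After 1 iteration(s), the approximation is c_1 = 0.610000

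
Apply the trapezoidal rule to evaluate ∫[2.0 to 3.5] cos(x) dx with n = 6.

f(x) = cos(x)
a = 2.0, b = 3.5, n = 6
h = (b - a)/n = 0.250000

Trapezoidal rule: (h/2)[f(x₀) + 2f(x₁) + 2f(x₂) + ... + f(xₙ)]

x_0 = 2.0000, f(x_0) = -0.416147, coefficient = 1
x_1 = 2.2500, f(x_1) = -0.628174, coefficient = 2
x_2 = 2.5000, f(x_2) = -0.801144, coefficient = 2
x_3 = 2.7500, f(x_3) = -0.924302, coefficient = 2
x_4 = 3.0000, f(x_4) = -0.989992, coefficient = 2
x_5 = 3.2500, f(x_5) = -0.994130, coefficient = 2
x_6 = 3.5000, f(x_6) = -0.936457, coefficient = 1

I ≈ (0.250000/2) × -10.028087 = -1.253511
Exact value: -1.260081
Error: 0.006570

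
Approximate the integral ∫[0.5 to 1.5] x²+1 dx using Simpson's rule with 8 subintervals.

f(x) = x²+1
a = 0.5, b = 1.5, n = 8
h = (b - a)/n = 0.125000

Simpson's rule: (h/3)[f(x₀) + 4f(x₁) + 2f(x₂) + ... + f(xₙ)]

x_0 = 0.5000, f(x_0) = 1.250000, coefficient = 1
x_1 = 0.6250, f(x_1) = 1.390625, coefficient = 4
x_2 = 0.7500, f(x_2) = 1.562500, coefficient = 2
x_3 = 0.8750, f(x_3) = 1.765625, coefficient = 4
x_4 = 1.0000, f(x_4) = 2.000000, coefficient = 2
x_5 = 1.1250, f(x_5) = 2.265625, coefficient = 4
x_6 = 1.2500, f(x_6) = 2.562500, coefficient = 2
x_7 = 1.3750, f(x_7) = 2.890625, coefficient = 4
x_8 = 1.5000, f(x_8) = 3.250000, coefficient = 1

I ≈ (0.125000/3) × 50.000000 = 2.083333
Exact value: 2.083333
Error: 0.000000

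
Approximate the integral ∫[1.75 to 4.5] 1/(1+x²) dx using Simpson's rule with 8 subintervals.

f(x) = 1/(1+x²)
a = 1.75, b = 4.5, n = 8
h = (b - a)/n = 0.343750

Simpson's rule: (h/3)[f(x₀) + 4f(x₁) + 2f(x₂) + ... + f(xₙ)]

x_0 = 1.7500, f(x_0) = 0.246154, coefficient = 1
x_1 = 2.0938, f(x_1) = 0.185743, coefficient = 4
x_2 = 2.4375, f(x_2) = 0.144063, coefficient = 2
x_3 = 2.7812, f(x_3) = 0.114477, coefficient = 4
x_4 = 3.1250, f(x_4) = 0.092888, coefficient = 2
x_5 = 3.4688, f(x_5) = 0.076733, coefficient = 4
x_6 = 3.8125, f(x_6) = 0.064370, coefficient = 2
x_7 = 4.1562, f(x_7) = 0.054721, coefficient = 4
x_8 = 4.5000, f(x_8) = 0.047059, coefficient = 1

I ≈ (0.343750/3) × 2.622553 = 0.300501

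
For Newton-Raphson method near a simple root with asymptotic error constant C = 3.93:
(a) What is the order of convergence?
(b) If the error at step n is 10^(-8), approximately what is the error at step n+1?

(a) Newton-Raphson has quadratic (order 2) convergence near simple roots.
    This means |e_{n+1}| ≈ C|e_n|².

(b) With |e_n| = 10^(-8) and C = 3.93:
    |e_{n+1}| ≈ 3.93 × (10^(-8))² = 3.93 × 10^(-16)

(a) 2 (quadratic); (b) |e_{n+1}| ≈ 3.930e-16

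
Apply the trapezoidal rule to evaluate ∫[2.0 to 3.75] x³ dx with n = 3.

f(x) = x³
a = 2.0, b = 3.75, n = 3
h = (b - a)/n = 0.583333

Trapezoidal rule: (h/2)[f(x₀) + 2f(x₁) + 2f(x₂) + ... + f(xₙ)]

x_0 = 2.0000, f(x_0) = 8.000000, coefficient = 1
x_1 = 2.5833, f(x_1) = 17.240162, coefficient = 2
x_2 = 3.1667, f(x_2) = 31.754630, coefficient = 2
x_3 = 3.7500, f(x_3) = 52.734375, coefficient = 1

I ≈ (0.583333/2) × 158.723958 = 46.294488
Exact value: 45.438477
Error: 0.856011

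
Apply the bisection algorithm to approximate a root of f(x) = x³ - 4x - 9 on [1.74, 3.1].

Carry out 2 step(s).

f(x) = x³ - 4x - 9
Initial interval: [1.74, 3.1]

Iteration 1:
  c_1 = (1.740000 + 3.100000)/2 = 2.420000
  f(c_1) = f(2.420000) = -4.507512
  f(a) × f(c) ≥ 0, new interval: [2.420000, 3.100000]
Iteration 2:
  c_2 = (2.420000 + 3.100000)/2 = 2.760000
  f(c_2) = f(2.760000) = 0.984576
  f(a) × f(c) < 0, new interval: [2.420000, 2.760000]

After 2 iteration(s), the approximation is c_2 = 2.760000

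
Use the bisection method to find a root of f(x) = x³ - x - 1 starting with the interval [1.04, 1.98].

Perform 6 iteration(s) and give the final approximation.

f(x) = x³ - x - 1
Initial interval: [1.04, 1.98]

Iteration 1:
  c_1 = (1.040000 + 1.980000)/2 = 1.510000
  f(c_1) = f(1.510000) = 0.932951
  f(a) × f(c) < 0, new interval: [1.040000, 1.510000]
Iteration 2:
  c_2 = (1.040000 + 1.510000)/2 = 1.275000
  f(c_2) = f(1.275000) = -0.202328
  f(a) × f(c) ≥ 0, new interval: [1.275000, 1.510000]
Iteration 3:
  c_3 = (1.275000 + 1.510000)/2 = 1.392500
  f(c_3) = f(1.392500) = 0.307636
  f(a) × f(c) < 0, new interval: [1.275000, 1.392500]
Iteration 4:
  c_4 = (1.275000 + 1.392500)/2 = 1.333750
  f(c_4) = f(1.333750) = 0.038843
  f(a) × f(c) < 0, new interval: [1.275000, 1.333750]
Iteration 5:
  c_5 = (1.275000 + 1.333750)/2 = 1.304375
  f(c_5) = f(1.304375) = -0.085119
  f(a) × f(c) ≥ 0, new interval: [1.304375, 1.333750]
Iteration 6:
  c_6 = (1.304375 + 1.333750)/2 = 1.319062
  f(c_6) = f(1.319062) = -0.023992
  f(a) × f(c) ≥ 0, new interval: [1.319062, 1.333750]

After 6 iteration(s), the approximation is c_6 = 1.319062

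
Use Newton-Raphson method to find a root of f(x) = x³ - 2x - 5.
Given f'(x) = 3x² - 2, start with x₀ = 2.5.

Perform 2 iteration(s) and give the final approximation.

f(x) = x³ - 2x - 5
f'(x) = 3x² - 2
x₀ = 2.5

Newton-Raphson formula: x_{n+1} = x_n - f(x_n)/f'(x_n)

Iteration 1:
  f(2.500000) = 5.625000
  f'(2.500000) = 16.750000
  x_1 = 2.500000 - 5.625000/16.750000 = 2.164179
Iteration 2:
  f(2.164179) = 0.807945
  f'(2.164179) = 12.051014
  x_2 = 2.164179 - 0.807945/12.051014 = 2.097135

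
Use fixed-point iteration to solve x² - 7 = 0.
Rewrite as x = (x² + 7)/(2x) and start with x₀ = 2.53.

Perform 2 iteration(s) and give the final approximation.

Equation: x² - 7 = 0
Fixed-point form: x = (x² + 7)/(2x)
x₀ = 2.53

x_1 = g(2.530000) = 2.648399
x_2 = g(2.648399) = 2.645753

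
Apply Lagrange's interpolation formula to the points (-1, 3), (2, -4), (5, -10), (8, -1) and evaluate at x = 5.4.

Lagrange interpolation formula:
P(x) = Σ yᵢ × Lᵢ(x)
where Lᵢ(x) = Π_{j≠i} (x - xⱼ)/(xᵢ - xⱼ)

L_0(5.4) = (5.4 - 2)/(-1 - 2) × (5.4 - 5)/(-1 - 5) × (5.4 - 8)/(-1 - 8) = 0.021827
L_1(5.4) = (5.4 - (-1))/(2 - (-1)) × (5.4 - 5)/(2 - 5) × (5.4 - 8)/(2 - 8) = -0.123259
L_2(5.4) = (5.4 - (-1))/(5 - (-1)) × (5.4 - 2)/(5 - 2) × (5.4 - 8)/(5 - 8) = 1.047704
L_3(5.4) = (5.4 - (-1))/(8 - (-1)) × (5.4 - 2)/(8 - 2) × (5.4 - 5)/(8 - 5) = 0.053728

P(5.4) = 3×L_0(5.4) + (-4)×L_1(5.4) + (-10)×L_2(5.4) + (-1)×L_3(5.4)
P(5.4) = -9.972247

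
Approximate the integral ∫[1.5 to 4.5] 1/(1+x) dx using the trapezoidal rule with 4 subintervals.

f(x) = 1/(1+x)
a = 1.5, b = 4.5, n = 4
h = (b - a)/n = 0.750000

Trapezoidal rule: (h/2)[f(x₀) + 2f(x₁) + 2f(x₂) + ... + f(xₙ)]

x_0 = 1.5000, f(x_0) = 0.400000, coefficient = 1
x_1 = 2.2500, f(x_1) = 0.307692, coefficient = 2
x_2 = 3.0000, f(x_2) = 0.250000, coefficient = 2
x_3 = 3.7500, f(x_3) = 0.210526, coefficient = 2
x_4 = 4.5000, f(x_4) = 0.181818, coefficient = 1

I ≈ (0.750000/2) × 2.118255 = 0.794346
Exact value: 0.788457
Error: 0.005888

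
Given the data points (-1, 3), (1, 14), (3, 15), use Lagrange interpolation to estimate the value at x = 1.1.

Lagrange interpolation formula:
P(x) = Σ yᵢ × Lᵢ(x)
where Lᵢ(x) = Π_{j≠i} (x - xⱼ)/(xᵢ - xⱼ)

L_0(1.1) = (1.1 - 1)/(-1 - 1) × (1.1 - 3)/(-1 - 3) = -0.023750
L_1(1.1) = (1.1 - (-1))/(1 - (-1)) × (1.1 - 3)/(1 - 3) = 0.997500
L_2(1.1) = (1.1 - (-1))/(3 - (-1)) × (1.1 - 1)/(3 - 1) = 0.026250

P(1.1) = 3×L_0(1.1) + 14×L_1(1.1) + 15×L_2(1.1)
P(1.1) = 14.287500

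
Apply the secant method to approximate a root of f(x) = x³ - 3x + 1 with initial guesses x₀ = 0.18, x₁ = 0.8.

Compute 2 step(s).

f(x) = x³ - 3x + 1
x₀ = 0.18, x₁ = 0.8

Secant formula: x_{n+1} = x_n - f(x_n)(x_n - x_{n-1})/(f(x_n) - f(x_{n-1}))

Iteration 1:
  f(0.180000) = 0.465832
  f(0.800000) = -0.888000
  x_2 = 0.800000 - (-0.888000)×(0.800000 - 0.180000)/(-0.888000 - 0.465832)
       = 0.393332
Iteration 2:
  f(0.800000) = -0.888000
  f(0.393332) = -0.119144
  x_3 = 0.393332 - (-0.119144)×(0.393332 - 0.800000)/(-0.119144 - (-0.888000))
       = 0.330314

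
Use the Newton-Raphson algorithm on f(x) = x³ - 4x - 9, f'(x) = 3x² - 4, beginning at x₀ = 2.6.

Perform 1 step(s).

f(x) = x³ - 4x - 9
f'(x) = 3x² - 4
x₀ = 2.6

Newton-Raphson formula: x_{n+1} = x_n - f(x_n)/f'(x_n)

Iteration 1:
  f(2.600000) = -1.824000
  f'(2.600000) = 16.280000
  x_1 = 2.600000 - (-1.824000)/16.280000 = 2.712039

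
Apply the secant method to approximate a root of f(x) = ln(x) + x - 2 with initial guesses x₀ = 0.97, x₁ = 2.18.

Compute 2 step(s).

f(x) = ln(x) + x - 2
x₀ = 0.97, x₁ = 2.18

Secant formula: x_{n+1} = x_n - f(x_n)(x_n - x_{n-1})/(f(x_n) - f(x_{n-1}))

Iteration 1:
  f(0.970000) = -1.060459
  f(2.180000) = 0.959325
  x_2 = 2.180000 - 0.959325×(2.180000 - 0.970000)/(0.959325 - (-1.060459))
       = 1.605293
Iteration 2:
  f(2.180000) = 0.959325
  f(1.605293) = 0.078600
  x_3 = 1.605293 - 0.078600×(1.605293 - 2.180000)/(0.078600 - 0.959325)
       = 1.554004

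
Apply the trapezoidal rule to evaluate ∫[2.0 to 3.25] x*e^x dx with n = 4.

f(x) = x*e^x
a = 2.0, b = 3.25, n = 4
h = (b - a)/n = 0.312500

Trapezoidal rule: (h/2)[f(x₀) + 2f(x₁) + 2f(x₂) + ... + f(xₙ)]

x_0 = 2.0000, f(x_0) = 14.778112, coefficient = 1
x_1 = 2.3125, f(x_1) = 23.355423, coefficient = 2
x_2 = 2.6250, f(x_2) = 36.237007, coefficient = 2
x_3 = 2.9375, f(x_3) = 55.426559, coefficient = 2
x_4 = 3.2500, f(x_4) = 83.818605, coefficient = 1

I ≈ (0.312500/2) × 328.634694 = 51.349171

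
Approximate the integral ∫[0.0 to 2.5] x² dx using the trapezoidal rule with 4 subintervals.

f(x) = x²
a = 0.0, b = 2.5, n = 4
h = (b - a)/n = 0.625000

Trapezoidal rule: (h/2)[f(x₀) + 2f(x₁) + 2f(x₂) + ... + f(xₙ)]

x_0 = 0.0000, f(x_0) = 0.000000, coefficient = 1
x_1 = 0.6250, f(x_1) = 0.390625, coefficient = 2
x_2 = 1.2500, f(x_2) = 1.562500, coefficient = 2
x_3 = 1.8750, f(x_3) = 3.515625, coefficient = 2
x_4 = 2.5000, f(x_4) = 6.250000, coefficient = 1

I ≈ (0.625000/2) × 17.187500 = 5.371094
Exact value: 5.208333
Error: 0.162760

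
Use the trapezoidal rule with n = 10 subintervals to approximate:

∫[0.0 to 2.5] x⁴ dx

f(x) = x⁴
a = 0.0, b = 2.5, n = 10
h = (b - a)/n = 0.250000

Trapezoidal rule: (h/2)[f(x₀) + 2f(x₁) + 2f(x₂) + ... + f(xₙ)]

x_0 = 0.0000, f(x_0) = 0.000000, coefficient = 1
x_1 = 0.2500, f(x_1) = 0.003906, coefficient = 2
x_2 = 0.5000, f(x_2) = 0.062500, coefficient = 2
x_3 = 0.7500, f(x_3) = 0.316406, coefficient = 2
x_4 = 1.0000, f(x_4) = 1.000000, coefficient = 2
x_5 = 1.2500, f(x_5) = 2.441406, coefficient = 2
x_6 = 1.5000, f(x_6) = 5.062500, coefficient = 2
x_7 = 1.7500, f(x_7) = 9.378906, coefficient = 2
x_8 = 2.0000, f(x_8) = 16.000000, coefficient = 2
x_9 = 2.2500, f(x_9) = 25.628906, coefficient = 2
x_10 = 2.5000, f(x_10) = 39.062500, coefficient = 1

I ≈ (0.250000/2) × 158.851562 = 19.856445
Exact value: 19.531250
Error: 0.325195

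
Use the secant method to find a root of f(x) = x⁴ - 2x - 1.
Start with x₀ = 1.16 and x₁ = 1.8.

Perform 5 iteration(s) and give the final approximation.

f(x) = x⁴ - 2x - 1
x₀ = 1.16, x₁ = 1.8

Secant formula: x_{n+1} = x_n - f(x_n)(x_n - x_{n-1})/(f(x_n) - f(x_{n-1}))

Iteration 1:
  f(1.160000) = -1.509361
  f(1.800000) = 5.897600
  x_2 = 1.800000 - 5.897600×(1.800000 - 1.160000)/(5.897600 - (-1.509361))
       = 1.290417
Iteration 2:
  f(1.800000) = 5.897600
  f(1.290417) = -0.808025
  x_3 = 1.290417 - (-0.808025)×(1.290417 - 1.800000)/(-0.808025 - 5.897600)
       = 1.351821
Iteration 3:
  f(1.290417) = -0.808025
  f(1.351821) = -0.364176
  x_4 = 1.351821 - (-0.364176)×(1.351821 - 1.290417)/(-0.364176 - (-0.808025))
       = 1.402203
Iteration 4:
  f(1.351821) = -0.364176
  f(1.402203) = 0.061435
  x_5 = 1.402203 - 0.061435×(1.402203 - 1.351821)/(0.061435 - (-0.364176))
       = 1.394931
Iteration 5:
  f(1.402203) = 0.061435
  f(1.394931) = -0.003598
  x_6 = 1.394931 - (-0.003598)×(1.394931 - 1.402203)/(-0.003598 - 0.061435)
       = 1.395333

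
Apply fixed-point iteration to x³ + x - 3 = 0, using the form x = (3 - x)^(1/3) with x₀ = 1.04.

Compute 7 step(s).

Equation: x³ + x - 3 = 0
Fixed-point form: x = (3 - x)^(1/3)
x₀ = 1.04

x_1 = g(1.040000) = 1.251465
x_2 = g(1.251465) = 1.204735
x_3 = g(1.204735) = 1.215373
x_4 = g(1.215373) = 1.212967
x_5 = g(1.212967) = 1.213512
x_6 = g(1.213512) = 1.213389
x_7 = g(1.213389) = 1.213417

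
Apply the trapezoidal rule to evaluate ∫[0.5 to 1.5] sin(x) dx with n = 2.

f(x) = sin(x)
a = 0.5, b = 1.5, n = 2
h = (b - a)/n = 0.500000

Trapezoidal rule: (h/2)[f(x₀) + 2f(x₁) + 2f(x₂) + ... + f(xₙ)]

x_0 = 0.5000, f(x_0) = 0.479426, coefficient = 1
x_1 = 1.0000, f(x_1) = 0.841471, coefficient = 2
x_2 = 1.5000, f(x_2) = 0.997495, coefficient = 1

I ≈ (0.500000/2) × 3.159862 = 0.789966
Exact value: 0.806845
Error: 0.016880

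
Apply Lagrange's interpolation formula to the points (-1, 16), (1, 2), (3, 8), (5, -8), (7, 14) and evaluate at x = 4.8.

Lagrange interpolation formula:
P(x) = Σ yᵢ × Lᵢ(x)
where Lᵢ(x) = Π_{j≠i} (x - xⱼ)/(xᵢ - xⱼ)

L_0(4.8) = (4.8 - 1)/(-1 - 1) × (4.8 - 3)/(-1 - 3) × (4.8 - 5)/(-1 - 5) × (4.8 - 7)/(-1 - 7) = 0.007838
L_1(4.8) = (4.8 - (-1))/(1 - (-1)) × (4.8 - 3)/(1 - 3) × (4.8 - 5)/(1 - 5) × (4.8 - 7)/(1 - 7) = -0.047850
L_2(4.8) = (4.8 - (-1))/(3 - (-1)) × (4.8 - 1)/(3 - 1) × (4.8 - 5)/(3 - 5) × (4.8 - 7)/(3 - 7) = 0.151525
L_3(4.8) = (4.8 - (-1))/(5 - (-1)) × (4.8 - 1)/(5 - 1) × (4.8 - 3)/(5 - 3) × (4.8 - 7)/(5 - 7) = 0.909150
L_4(4.8) = (4.8 - (-1))/(7 - (-1)) × (4.8 - 1)/(7 - 1) × (4.8 - 3)/(7 - 3) × (4.8 - 5)/(7 - 5) = -0.020663

P(4.8) = 16×L_0(4.8) + 2×L_1(4.8) + 8×L_2(4.8) + (-8)×L_3(4.8) + 14×L_4(4.8)
P(4.8) = -6.320575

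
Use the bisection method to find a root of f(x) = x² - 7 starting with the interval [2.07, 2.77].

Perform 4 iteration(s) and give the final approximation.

f(x) = x² - 7
Initial interval: [2.07, 2.77]

Iteration 1:
  c_1 = (2.070000 + 2.770000)/2 = 2.420000
  f(c_1) = f(2.420000) = -1.143600
  f(a) × f(c) ≥ 0, new interval: [2.420000, 2.770000]
Iteration 2:
  c_2 = (2.420000 + 2.770000)/2 = 2.595000
  f(c_2) = f(2.595000) = -0.265975
  f(a) × f(c) ≥ 0, new interval: [2.595000, 2.770000]
Iteration 3:
  c_3 = (2.595000 + 2.770000)/2 = 2.682500
  f(c_3) = f(2.682500) = 0.195806
  f(a) × f(c) < 0, new interval: [2.595000, 2.682500]
Iteration 4:
  c_4 = (2.595000 + 2.682500)/2 = 2.638750
  f(c_4) = f(2.638750) = -0.036998
  f(a) × f(c) ≥ 0, new interval: [2.638750, 2.682500]

After 4 iteration(s), the approximation is c_4 = 2.638750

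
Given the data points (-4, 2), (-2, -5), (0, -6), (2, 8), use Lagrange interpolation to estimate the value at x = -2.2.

Lagrange interpolation formula:
P(x) = Σ yᵢ × Lᵢ(x)
where Lᵢ(x) = Π_{j≠i} (x - xⱼ)/(xᵢ - xⱼ)

L_0(-2.2) = (-2.2 - (-2))/(-4 - (-2)) × (-2.2 - 0)/(-4 - 0) × (-2.2 - 2)/(-4 - 2) = 0.038500
L_1(-2.2) = (-2.2 - (-4))/(-2 - (-4)) × (-2.2 - 0)/(-2 - 0) × (-2.2 - 2)/(-2 - 2) = 1.039500
L_2(-2.2) = (-2.2 - (-4))/(0 - (-4)) × (-2.2 - (-2))/(0 - (-2)) × (-2.2 - 2)/(0 - 2) = -0.094500
L_3(-2.2) = (-2.2 - (-4))/(2 - (-4)) × (-2.2 - (-2))/(2 - (-2)) × (-2.2 - 0)/(2 - 0) = 0.016500

P(-2.2) = 2×L_0(-2.2) + (-5)×L_1(-2.2) + (-6)×L_2(-2.2) + 8×L_3(-2.2)
P(-2.2) = -4.421500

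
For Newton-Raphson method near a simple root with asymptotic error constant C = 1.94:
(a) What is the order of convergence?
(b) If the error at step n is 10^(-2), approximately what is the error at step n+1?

(a) Newton-Raphson has quadratic (order 2) convergence near simple roots.
    This means |e_{n+1}| ≈ C|e_n|².

(b) With |e_n| = 10^(-2) and C = 1.94:
    |e_{n+1}| ≈ 1.94 × (10^(-2))² = 1.94 × 10^(-4)

(a) 2 (quadratic); (b) |e_{n+1}| ≈ 1.940e-04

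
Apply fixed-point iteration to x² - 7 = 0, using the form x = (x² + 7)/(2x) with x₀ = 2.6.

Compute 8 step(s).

Equation: x² - 7 = 0
Fixed-point form: x = (x² + 7)/(2x)
x₀ = 2.6

x_1 = g(2.600000) = 2.646154
x_2 = g(2.646154) = 2.645751
x_3 = g(2.645751) = 2.645751
x_4 = g(2.645751) = 2.645751
x_5 = g(2.645751) = 2.645751
x_6 = g(2.645751) = 2.645751
x_7 = g(2.645751) = 2.645751
x_8 = g(2.645751) = 2.645751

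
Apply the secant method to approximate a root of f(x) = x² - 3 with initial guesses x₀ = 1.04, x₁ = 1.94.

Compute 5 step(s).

f(x) = x² - 3
x₀ = 1.04, x₁ = 1.94

Secant formula: x_{n+1} = x_n - f(x_n)(x_n - x_{n-1})/(f(x_n) - f(x_{n-1}))

Iteration 1:
  f(1.040000) = -1.918400
  f(1.940000) = 0.763600
  x_2 = 1.940000 - 0.763600×(1.940000 - 1.040000)/(0.763600 - (-1.918400))
       = 1.683758
Iteration 2:
  f(1.940000) = 0.763600
  f(1.683758) = -0.164958
  x_3 = 1.683758 - (-0.164958)×(1.683758 - 1.940000)/(-0.164958 - 0.763600)
       = 1.729280
Iteration 3:
  f(1.683758) = -0.164958
  f(1.729280) = -0.009592
  x_4 = 1.729280 - (-0.009592)×(1.729280 - 1.683758)/(-0.009592 - (-0.164958))
       = 1.732090
Iteration 4:
  f(1.729280) = -0.009592
  f(1.732090) = 0.000136
  x_5 = 1.732090 - 0.000136×(1.732090 - 1.729280)/(0.000136 - (-0.009592))
       = 1.732051
Iteration 5:
  f(1.732090) = 0.000136
  f(1.732051) = 0.000000
  x_6 = 1.732051 - 0.000000×(1.732051 - 1.732090)/(0.000000 - 0.000136)
       = 1.732051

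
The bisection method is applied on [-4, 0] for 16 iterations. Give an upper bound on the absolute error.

Bisection error bound: |error| ≤ (b-a)/2^n
|error| ≤ (0 - (-4))/2^16 = 4/2^16
|error| ≤ 0.0000610352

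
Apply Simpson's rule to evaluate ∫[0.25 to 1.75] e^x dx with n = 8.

f(x) = e^x
a = 0.25, b = 1.75, n = 8
h = (b - a)/n = 0.187500

Simpson's rule: (h/3)[f(x₀) + 4f(x₁) + 2f(x₂) + ... + f(xₙ)]

x_0 = 0.2500, f(x_0) = 1.284025, coefficient = 1
x_1 = 0.4375, f(x_1) = 1.548830, coefficient = 4
x_2 = 0.6250, f(x_2) = 1.868246, coefficient = 2
x_3 = 0.8125, f(x_3) = 2.253535, coefficient = 4
x_4 = 1.0000, f(x_4) = 2.718282, coefficient = 2
x_5 = 1.1875, f(x_5) = 3.278874, coefficient = 4
x_6 = 1.3750, f(x_6) = 3.955077, coefficient = 2
x_7 = 1.5625, f(x_7) = 4.770733, coefficient = 4
x_8 = 1.7500, f(x_8) = 5.754603, coefficient = 1

I ≈ (0.187500/3) × 71.529725 = 4.470608
Exact value: 4.470577
Error: 0.000031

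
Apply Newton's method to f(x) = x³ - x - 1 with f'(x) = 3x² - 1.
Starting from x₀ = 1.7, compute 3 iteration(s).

f(x) = x³ - x - 1
f'(x) = 3x² - 1
x₀ = 1.7

Newton-Raphson formula: x_{n+1} = x_n - f(x_n)/f'(x_n)

Iteration 1:
  f(1.700000) = 2.213000
  f'(1.700000) = 7.670000
  x_1 = 1.700000 - 2.213000/7.670000 = 1.411473
Iteration 2:
  f(1.411473) = 0.400544
  f'(1.411473) = 4.976770
  x_2 = 1.411473 - 0.400544/4.976770 = 1.330991
Iteration 3:
  f(1.330991) = 0.026907
  f'(1.330991) = 4.314608
  x_3 = 1.330991 - 0.026907/4.314608 = 1.324754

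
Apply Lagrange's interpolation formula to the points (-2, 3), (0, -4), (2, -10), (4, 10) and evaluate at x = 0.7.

Lagrange interpolation formula:
P(x) = Σ yᵢ × Lᵢ(x)
where Lᵢ(x) = Π_{j≠i} (x - xⱼ)/(xᵢ - xⱼ)

L_0(0.7) = (0.7 - 0)/(-2 - 0) × (0.7 - 2)/(-2 - 2) × (0.7 - 4)/(-2 - 4) = -0.062562
L_1(0.7) = (0.7 - (-2))/(0 - (-2)) × (0.7 - 2)/(0 - 2) × (0.7 - 4)/(0 - 4) = 0.723938
L_2(0.7) = (0.7 - (-2))/(2 - (-2)) × (0.7 - 0)/(2 - 0) × (0.7 - 4)/(2 - 4) = 0.389812
L_3(0.7) = (0.7 - (-2))/(4 - (-2)) × (0.7 - 0)/(4 - 0) × (0.7 - 2)/(4 - 2) = -0.051188

P(0.7) = 3×L_0(0.7) + (-4)×L_1(0.7) + (-10)×L_2(0.7) + 10×L_3(0.7)
P(0.7) = -7.493437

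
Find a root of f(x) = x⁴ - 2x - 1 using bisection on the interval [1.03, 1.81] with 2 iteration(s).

f(x) = x⁴ - 2x - 1
Initial interval: [1.03, 1.81]

Iteration 1:
  c_1 = (1.030000 + 1.810000)/2 = 1.420000
  f(c_1) = f(1.420000) = 0.225869
  f(a) × f(c) < 0, new interval: [1.030000, 1.420000]
Iteration 2:
  c_2 = (1.030000 + 1.420000)/2 = 1.225000
  f(c_2) = f(1.225000) = -1.198125
  f(a) × f(c) ≥ 0, new interval: [1.225000, 1.420000]

After 2 iteration(s), the approximation is c_2 = 1.225000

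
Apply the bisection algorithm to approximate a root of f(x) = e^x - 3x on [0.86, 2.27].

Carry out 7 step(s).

f(x) = e^x - 3x
Initial interval: [0.86, 2.27]

Iteration 1:
  c_1 = (0.860000 + 2.270000)/2 = 1.565000
  f(c_1) = f(1.565000) = 0.087675
  f(a) × f(c) < 0, new interval: [0.860000, 1.565000]
Iteration 2:
  c_2 = (0.860000 + 1.565000)/2 = 1.212500
  f(c_2) = f(1.212500) = -0.275621
  f(a) × f(c) ≥ 0, new interval: [1.212500, 1.565000]
Iteration 3:
  c_3 = (1.212500 + 1.565000)/2 = 1.388750
  f(c_3) = f(1.388750) = -0.156415
  f(a) × f(c) ≥ 0, new interval: [1.388750, 1.565000]
Iteration 4:
  c_4 = (1.388750 + 1.565000)/2 = 1.476875
  f(c_4) = f(1.476875) = -0.051386
  f(a) × f(c) ≥ 0, new interval: [1.476875, 1.565000]
Iteration 5:
  c_5 = (1.476875 + 1.565000)/2 = 1.520938
  f(c_5) = f(1.520938) = 0.013701
  f(a) × f(c) < 0, new interval: [1.476875, 1.520938]
Iteration 6:
  c_6 = (1.476875 + 1.520938)/2 = 1.498906
  f(c_6) = f(1.498906) = -0.019929
  f(a) × f(c) ≥ 0, new interval: [1.498906, 1.520938]
Iteration 7:
  c_7 = (1.498906 + 1.520938)/2 = 1.509922
  f(c_7) = f(1.509922) = -0.003388
  f(a) × f(c) ≥ 0, new interval: [1.509922, 1.520938]

After 7 iteration(s), the approximation is c_7 = 1.509922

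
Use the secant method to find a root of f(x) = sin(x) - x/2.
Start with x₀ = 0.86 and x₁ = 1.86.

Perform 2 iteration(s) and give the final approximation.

f(x) = sin(x) - x/2
x₀ = 0.86, x₁ = 1.86

Secant formula: x_{n+1} = x_n - f(x_n)(x_n - x_{n-1})/(f(x_n) - f(x_{n-1}))

Iteration 1:
  f(0.860000) = 0.327843
  f(1.860000) = 0.028471
  x_2 = 1.860000 - 0.028471×(1.860000 - 0.860000)/(0.028471 - 0.327843)
       = 1.955104
Iteration 2:
  f(1.860000) = 0.028471
  f(1.955104) = -0.050493
  x_3 = 1.955104 - (-0.050493)×(1.955104 - 1.860000)/(-0.050493 - 0.028471)
       = 1.894290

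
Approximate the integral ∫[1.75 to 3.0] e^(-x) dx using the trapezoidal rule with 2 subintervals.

f(x) = e^(-x)
a = 1.75, b = 3.0, n = 2
h = (b - a)/n = 0.625000

Trapezoidal rule: (h/2)[f(x₀) + 2f(x₁) + 2f(x₂) + ... + f(xₙ)]

x_0 = 1.7500, f(x_0) = 0.173774, coefficient = 1
x_1 = 2.3750, f(x_1) = 0.093014, coefficient = 2
x_2 = 3.0000, f(x_2) = 0.049787, coefficient = 1

I ≈ (0.625000/2) × 0.409590 = 0.127997
Exact value: 0.123987
Error: 0.004010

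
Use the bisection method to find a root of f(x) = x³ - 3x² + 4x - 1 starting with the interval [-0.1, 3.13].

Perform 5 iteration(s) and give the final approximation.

f(x) = x³ - 3x² + 4x - 1
Initial interval: [-0.1, 3.13]

Iteration 1:
  c_1 = (-0.100000 + 3.130000)/2 = 1.515000
  f(c_1) = f(1.515000) = 1.651591
  f(a) × f(c) < 0, new interval: [-0.100000, 1.515000]
Iteration 2:
  c_2 = (-0.100000 + 1.515000)/2 = 0.707500
  f(c_2) = f(0.707500) = 0.682475
  f(a) × f(c) < 0, new interval: [-0.100000, 0.707500]
Iteration 3:
  c_3 = (-0.100000 + 0.707500)/2 = 0.303750
  f(c_3) = f(0.303750) = -0.033767
  f(a) × f(c) ≥ 0, new interval: [0.303750, 0.707500]
Iteration 4:
  c_4 = (0.303750 + 0.707500)/2 = 0.505625
  f(c_4) = f(0.505625) = 0.384796
  f(a) × f(c) < 0, new interval: [0.303750, 0.505625]
Iteration 5:
  c_5 = (0.303750 + 0.505625)/2 = 0.404687
  f(c_5) = f(0.404687) = 0.193711
  f(a) × f(c) < 0, new interval: [0.303750, 0.404687]

After 5 iteration(s), the approximation is c_5 = 0.404687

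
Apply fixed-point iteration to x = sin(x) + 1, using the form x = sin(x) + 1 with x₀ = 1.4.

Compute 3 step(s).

Equation: x = sin(x) + 1
Fixed-point form: x = sin(x) + 1
x₀ = 1.4

x_1 = g(1.400000) = 1.985450
x_2 = g(1.985450) = 1.915256
x_3 = g(1.915256) = 1.941258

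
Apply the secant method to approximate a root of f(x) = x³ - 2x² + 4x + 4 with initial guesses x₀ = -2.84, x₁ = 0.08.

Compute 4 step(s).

f(x) = x³ - 2x² + 4x + 4
x₀ = -2.84, x₁ = 0.08

Secant formula: x_{n+1} = x_n - f(x_n)(x_n - x_{n-1})/(f(x_n) - f(x_{n-1}))

Iteration 1:
  f(-2.840000) = -46.397504
  f(0.080000) = 4.307712
  x_2 = 0.080000 - 4.307712×(0.080000 - (-2.840000))/(4.307712 - (-46.397504))
       = -0.168072
Iteration 2:
  f(0.080000) = 4.307712
  f(-0.168072) = 3.266470
  x_3 = -0.168072 - 3.266470×(-0.168072 - 0.080000)/(3.266470 - 4.307712)
       = -0.946294
Iteration 3:
  f(-0.168072) = 3.266470
  f(-0.946294) = -2.423505
  x_4 = -0.946294 - (-2.423505)×(-0.946294 - (-0.168072))/(-2.423505 - 3.266470)
       = -0.614830
Iteration 4:
  f(-0.946294) = -2.423505
  f(-0.614830) = 0.552236
  x_5 = -0.614830 - 0.552236×(-0.614830 - (-0.946294))/(0.552236 - (-2.423505))
       = -0.676343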